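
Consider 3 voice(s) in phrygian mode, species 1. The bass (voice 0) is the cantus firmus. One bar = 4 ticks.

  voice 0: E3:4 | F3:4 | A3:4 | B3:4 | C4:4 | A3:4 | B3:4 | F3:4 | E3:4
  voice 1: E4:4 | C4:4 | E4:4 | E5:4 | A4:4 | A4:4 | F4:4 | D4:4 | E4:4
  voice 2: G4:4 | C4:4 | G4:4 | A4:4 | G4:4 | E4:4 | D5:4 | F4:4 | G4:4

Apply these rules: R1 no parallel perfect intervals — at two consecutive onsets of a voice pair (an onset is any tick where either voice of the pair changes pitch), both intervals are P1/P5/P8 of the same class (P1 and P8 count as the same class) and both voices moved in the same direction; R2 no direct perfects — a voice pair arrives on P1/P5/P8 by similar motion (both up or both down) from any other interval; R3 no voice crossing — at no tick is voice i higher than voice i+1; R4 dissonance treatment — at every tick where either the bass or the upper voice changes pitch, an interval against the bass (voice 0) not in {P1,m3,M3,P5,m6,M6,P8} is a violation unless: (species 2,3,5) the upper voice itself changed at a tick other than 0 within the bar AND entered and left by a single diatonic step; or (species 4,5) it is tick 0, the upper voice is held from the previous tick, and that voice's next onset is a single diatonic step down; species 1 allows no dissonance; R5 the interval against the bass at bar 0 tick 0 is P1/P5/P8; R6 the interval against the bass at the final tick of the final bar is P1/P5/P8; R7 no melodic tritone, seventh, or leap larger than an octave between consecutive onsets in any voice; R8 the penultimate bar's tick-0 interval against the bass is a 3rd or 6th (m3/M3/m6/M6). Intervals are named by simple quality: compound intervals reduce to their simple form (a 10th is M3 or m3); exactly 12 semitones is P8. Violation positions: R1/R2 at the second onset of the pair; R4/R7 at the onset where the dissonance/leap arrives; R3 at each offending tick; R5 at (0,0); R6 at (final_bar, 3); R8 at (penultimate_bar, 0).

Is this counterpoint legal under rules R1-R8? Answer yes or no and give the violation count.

bar 0: v0=E3 v1=E4 v2=G4 (m3)
bar 1: v0=F3 v1=C4 v2=C4 (P5)
bar 2: v0=A3 v1=E4 v2=G4 (m7)
bar 3: v0=B3 v1=E5 v2=A4 (m7)
bar 4: v0=C4 v1=A4 v2=G4 (P5)
bar 5: v0=A3 v1=A4 v2=E4 (P5)
bar 6: v0=B3 v1=F4 v2=D5 (m3)
bar 7: v0=F3 v1=D4 v2=F4 (P8)
bar 8: v0=E3 v1=E4 v2=G4 (m3)
  R5 @ bar0.0: opens on m3
  R2 @ bar1.0: E4/G4 m3 -> C4/C4 P1 similar
  R1 @ bar2.0: F3/C4 P5 -> A3/E4 P5 similar
  R4 @ bar2.0: A3/G4 m7 untreated
  R2 @ bar3.0: E4/G4 m3 -> E5/A4 P5 similar
  R3 @ bar3.0: E5 above A4
  R4 @ bar3.0: B3/E5 P4 untreated
  R4 @ bar3.0: B3/A4 m7 untreated
  R3 @ bar3.1: E5 above A4
  R3 @ bar3.2: E5 above A4
  R3 @ bar3.3: E5 above A4
  R3 @ bar4.0: A4 above G4
  R3 @ bar4.1: A4 above G4
  R3 @ bar4.2: A4 above G4
  R3 @ bar4.3: A4 above G4
  R1 @ bar5.0: C4/G4 P5 -> A3/E4 P5 similar
  R3 @ bar5.0: A4 above E4
  R3 @ bar5.1: A4 above E4
  R3 @ bar5.2: A4 above E4
  R3 @ bar5.3: A4 above E4
  R4 @ bar6.0: B3/F4 TT untreated
  R7 @ bar6.0: E4->D5 leap 10st
  R2 @ bar7.0: B3/D5 m3 -> F3/F4 P8 similar
  R7 @ bar7.0: B3->F3 leap 6st
  R8 @ bar7.0: penult P8 not 3rd/6th
  R6 @ bar8.3: closes on m3

No (26 violations)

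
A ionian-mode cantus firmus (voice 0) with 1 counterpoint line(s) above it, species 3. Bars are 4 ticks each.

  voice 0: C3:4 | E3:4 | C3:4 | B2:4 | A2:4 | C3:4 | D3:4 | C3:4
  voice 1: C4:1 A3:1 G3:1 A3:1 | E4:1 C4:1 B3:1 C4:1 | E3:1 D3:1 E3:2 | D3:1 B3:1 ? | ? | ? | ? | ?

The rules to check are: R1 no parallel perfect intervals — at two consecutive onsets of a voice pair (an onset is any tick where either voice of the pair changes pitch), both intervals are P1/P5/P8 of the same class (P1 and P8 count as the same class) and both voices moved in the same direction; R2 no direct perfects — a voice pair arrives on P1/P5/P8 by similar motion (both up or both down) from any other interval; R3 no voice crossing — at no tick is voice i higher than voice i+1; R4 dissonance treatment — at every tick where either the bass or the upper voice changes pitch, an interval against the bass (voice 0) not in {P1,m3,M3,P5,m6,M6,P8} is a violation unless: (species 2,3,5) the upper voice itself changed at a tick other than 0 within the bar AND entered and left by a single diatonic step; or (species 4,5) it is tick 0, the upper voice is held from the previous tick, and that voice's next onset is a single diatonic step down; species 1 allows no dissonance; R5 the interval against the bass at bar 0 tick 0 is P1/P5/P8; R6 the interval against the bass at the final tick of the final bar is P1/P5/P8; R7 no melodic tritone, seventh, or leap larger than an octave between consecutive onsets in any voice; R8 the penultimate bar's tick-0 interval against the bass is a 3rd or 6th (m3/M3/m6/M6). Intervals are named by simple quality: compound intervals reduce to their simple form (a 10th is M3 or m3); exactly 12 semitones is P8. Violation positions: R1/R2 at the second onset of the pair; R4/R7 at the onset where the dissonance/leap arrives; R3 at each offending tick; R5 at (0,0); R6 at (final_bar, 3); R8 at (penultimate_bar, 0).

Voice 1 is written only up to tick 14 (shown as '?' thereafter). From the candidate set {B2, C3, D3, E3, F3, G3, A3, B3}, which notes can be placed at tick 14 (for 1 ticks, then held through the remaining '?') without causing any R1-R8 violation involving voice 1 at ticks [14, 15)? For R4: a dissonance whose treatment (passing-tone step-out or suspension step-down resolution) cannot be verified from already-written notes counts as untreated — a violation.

B2: legal
C3: violates R4,R7
D3: legal
E3: violates R4
F3: violates R4,R7
G3: legal
A3: violates R4
B3: legal

{B2, B3, D3, G3}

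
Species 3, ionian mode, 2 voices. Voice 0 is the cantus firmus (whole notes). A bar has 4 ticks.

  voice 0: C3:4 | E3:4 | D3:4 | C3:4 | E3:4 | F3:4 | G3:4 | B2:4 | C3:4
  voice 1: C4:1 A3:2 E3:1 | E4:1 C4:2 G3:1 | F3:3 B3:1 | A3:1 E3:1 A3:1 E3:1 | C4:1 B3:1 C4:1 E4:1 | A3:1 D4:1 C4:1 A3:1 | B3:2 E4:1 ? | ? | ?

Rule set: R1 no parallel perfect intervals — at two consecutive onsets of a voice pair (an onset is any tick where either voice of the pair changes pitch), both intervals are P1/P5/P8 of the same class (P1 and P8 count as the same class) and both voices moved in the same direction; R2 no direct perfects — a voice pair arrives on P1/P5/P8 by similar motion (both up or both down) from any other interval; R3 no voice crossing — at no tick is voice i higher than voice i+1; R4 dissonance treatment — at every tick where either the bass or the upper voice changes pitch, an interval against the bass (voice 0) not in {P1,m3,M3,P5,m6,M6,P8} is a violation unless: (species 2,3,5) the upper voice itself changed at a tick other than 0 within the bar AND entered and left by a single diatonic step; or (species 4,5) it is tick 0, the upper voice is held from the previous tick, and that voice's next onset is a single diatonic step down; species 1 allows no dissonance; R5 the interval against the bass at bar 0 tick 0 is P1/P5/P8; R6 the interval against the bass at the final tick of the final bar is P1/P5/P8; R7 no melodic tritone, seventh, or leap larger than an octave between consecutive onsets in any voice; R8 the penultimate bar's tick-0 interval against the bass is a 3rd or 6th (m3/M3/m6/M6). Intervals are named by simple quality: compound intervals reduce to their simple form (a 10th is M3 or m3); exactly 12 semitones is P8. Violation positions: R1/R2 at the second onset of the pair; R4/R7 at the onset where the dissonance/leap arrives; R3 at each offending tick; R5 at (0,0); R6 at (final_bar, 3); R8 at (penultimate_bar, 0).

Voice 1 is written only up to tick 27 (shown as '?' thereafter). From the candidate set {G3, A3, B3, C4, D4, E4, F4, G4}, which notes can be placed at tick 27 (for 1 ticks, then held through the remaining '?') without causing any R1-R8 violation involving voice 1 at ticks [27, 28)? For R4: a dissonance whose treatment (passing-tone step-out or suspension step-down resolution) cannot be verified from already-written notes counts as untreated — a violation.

G3: legal
A3: violates R4
B3: legal
C4: violates R4
D4: legal
E4: legal
F4: violates R4
G4: legal

{B3, D4, E4, G3, G4}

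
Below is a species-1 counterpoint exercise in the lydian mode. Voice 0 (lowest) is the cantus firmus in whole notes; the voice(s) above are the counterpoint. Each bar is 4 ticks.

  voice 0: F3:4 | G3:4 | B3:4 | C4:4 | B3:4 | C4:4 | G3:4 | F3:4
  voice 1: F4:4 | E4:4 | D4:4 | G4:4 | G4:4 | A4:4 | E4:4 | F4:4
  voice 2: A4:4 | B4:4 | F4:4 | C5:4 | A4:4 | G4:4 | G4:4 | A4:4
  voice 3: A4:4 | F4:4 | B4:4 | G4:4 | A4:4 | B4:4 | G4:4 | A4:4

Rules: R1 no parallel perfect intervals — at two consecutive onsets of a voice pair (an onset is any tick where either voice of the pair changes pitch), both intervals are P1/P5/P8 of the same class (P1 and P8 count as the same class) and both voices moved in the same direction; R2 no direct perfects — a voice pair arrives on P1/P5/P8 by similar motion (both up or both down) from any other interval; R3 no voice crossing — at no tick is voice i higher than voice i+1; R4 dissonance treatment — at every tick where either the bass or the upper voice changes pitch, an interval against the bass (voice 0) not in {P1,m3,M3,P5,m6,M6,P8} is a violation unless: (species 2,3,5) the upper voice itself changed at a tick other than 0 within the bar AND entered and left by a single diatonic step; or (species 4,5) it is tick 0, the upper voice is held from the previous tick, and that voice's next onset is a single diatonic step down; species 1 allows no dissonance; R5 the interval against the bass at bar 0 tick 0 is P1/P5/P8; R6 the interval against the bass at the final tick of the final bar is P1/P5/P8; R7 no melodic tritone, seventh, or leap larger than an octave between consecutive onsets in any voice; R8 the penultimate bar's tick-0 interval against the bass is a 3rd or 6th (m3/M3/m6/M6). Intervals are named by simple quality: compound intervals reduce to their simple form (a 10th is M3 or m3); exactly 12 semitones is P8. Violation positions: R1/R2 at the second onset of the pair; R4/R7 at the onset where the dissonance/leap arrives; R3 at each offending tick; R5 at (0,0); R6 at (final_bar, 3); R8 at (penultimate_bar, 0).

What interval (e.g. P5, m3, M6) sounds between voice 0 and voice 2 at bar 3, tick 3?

voice 0=C4 voice 2=C5 -> P8

P8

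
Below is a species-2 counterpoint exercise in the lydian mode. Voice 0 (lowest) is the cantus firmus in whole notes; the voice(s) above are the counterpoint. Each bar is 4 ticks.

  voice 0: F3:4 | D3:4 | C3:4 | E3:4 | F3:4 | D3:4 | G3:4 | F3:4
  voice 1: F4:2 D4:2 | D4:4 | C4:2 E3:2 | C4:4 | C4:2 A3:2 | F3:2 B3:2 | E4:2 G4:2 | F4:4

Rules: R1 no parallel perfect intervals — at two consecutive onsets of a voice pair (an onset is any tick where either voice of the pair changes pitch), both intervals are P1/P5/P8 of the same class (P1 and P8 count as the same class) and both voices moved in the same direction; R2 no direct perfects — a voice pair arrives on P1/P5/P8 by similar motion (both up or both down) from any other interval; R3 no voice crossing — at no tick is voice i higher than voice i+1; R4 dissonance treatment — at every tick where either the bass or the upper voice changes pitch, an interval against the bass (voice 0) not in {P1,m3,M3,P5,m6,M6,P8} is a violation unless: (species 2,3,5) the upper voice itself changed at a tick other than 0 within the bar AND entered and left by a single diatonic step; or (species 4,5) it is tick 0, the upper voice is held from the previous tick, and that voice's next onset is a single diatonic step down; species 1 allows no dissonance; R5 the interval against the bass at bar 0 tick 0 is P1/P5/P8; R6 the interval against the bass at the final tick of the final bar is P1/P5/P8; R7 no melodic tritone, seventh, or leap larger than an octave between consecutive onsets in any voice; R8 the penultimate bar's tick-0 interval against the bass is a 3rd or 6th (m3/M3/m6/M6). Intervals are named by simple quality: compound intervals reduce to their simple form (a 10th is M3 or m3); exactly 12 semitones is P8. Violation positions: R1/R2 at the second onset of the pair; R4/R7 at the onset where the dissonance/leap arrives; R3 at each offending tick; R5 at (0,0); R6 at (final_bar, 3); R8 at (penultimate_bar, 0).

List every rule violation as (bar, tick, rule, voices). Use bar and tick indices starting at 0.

(2, 0, R1, (0, 1))
(5, 2, R7, (1,))
(7, 0, R1, (0, 1))

bar 0: v0=F3 v1=F4 downbeat P8
bar 1: v0=D3 v1=D4 downbeat P8
bar 2: v0=C3 v1=C4 downbeat P8
bar 3: v0=E3 v1=C4 downbeat m6
bar 4: v0=F3 v1=C4 downbeat P5
bar 5: v0=D3 v1=F3 downbeat m3
bar 6: v0=G3 v1=E4 downbeat M6
bar 7: v0=F3 v1=F4 downbeat P8
  -> R1 @ bar 2 tick 0 v(0, 1): D3/D4 P8 -> C3/C4 P8 similar
  -> R7 @ bar 5 tick 2 v(1,): F3->B3 leap 6st
  -> R1 @ bar 7 tick 0 v(0, 1): G3/G4 P8 -> F3/F4 P8 similar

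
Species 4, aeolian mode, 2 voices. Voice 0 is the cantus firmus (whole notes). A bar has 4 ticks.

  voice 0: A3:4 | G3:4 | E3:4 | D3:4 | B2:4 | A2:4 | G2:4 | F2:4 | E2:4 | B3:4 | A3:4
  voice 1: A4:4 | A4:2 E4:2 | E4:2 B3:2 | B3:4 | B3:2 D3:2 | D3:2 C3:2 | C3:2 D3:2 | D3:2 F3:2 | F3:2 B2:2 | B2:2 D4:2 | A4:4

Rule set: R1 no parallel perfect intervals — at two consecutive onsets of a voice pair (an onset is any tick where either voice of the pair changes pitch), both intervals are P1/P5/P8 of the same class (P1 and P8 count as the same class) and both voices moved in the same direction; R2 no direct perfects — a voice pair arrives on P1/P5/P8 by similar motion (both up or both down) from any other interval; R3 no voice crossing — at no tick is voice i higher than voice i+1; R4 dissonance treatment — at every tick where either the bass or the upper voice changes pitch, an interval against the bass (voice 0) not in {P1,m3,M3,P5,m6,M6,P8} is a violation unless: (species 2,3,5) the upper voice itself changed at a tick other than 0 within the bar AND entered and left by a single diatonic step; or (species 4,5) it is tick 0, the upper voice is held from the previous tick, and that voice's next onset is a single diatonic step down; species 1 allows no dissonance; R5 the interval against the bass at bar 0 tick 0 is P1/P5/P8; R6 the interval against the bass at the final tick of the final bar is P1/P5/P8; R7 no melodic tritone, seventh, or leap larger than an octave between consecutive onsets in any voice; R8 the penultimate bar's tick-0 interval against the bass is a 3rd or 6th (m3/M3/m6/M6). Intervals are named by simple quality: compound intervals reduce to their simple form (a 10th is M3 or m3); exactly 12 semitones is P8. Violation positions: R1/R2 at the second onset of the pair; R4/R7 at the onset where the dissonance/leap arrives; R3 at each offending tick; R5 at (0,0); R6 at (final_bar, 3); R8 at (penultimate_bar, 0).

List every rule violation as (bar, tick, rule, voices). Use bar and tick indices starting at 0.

bar 0: v0=A3 v1=A4 downbeat P8
bar 1: v0=G3 v1=A4 downbeat M2
bar 2: v0=E3 v1=E4 downbeat P8
bar 3: v0=D3 v1=B3 downbeat M6
bar 4: v0=B2 v1=B3 downbeat P8
bar 5: v0=A2 v1=D3 downbeat P4
bar 6: v0=G2 v1=C3 downbeat P4
bar 7: v0=F2 v1=D3 downbeat M6
bar 8: v0=E2 v1=F3 downbeat m2
bar 9: v0=B3 v1=B2 downbeat P8
bar 10: v0=A3 v1=A4 downbeat P8
  -> R4 @ bar 1 tick 0 v(0, 1): G3/A4 M2 untreated
  -> R4 @ bar 6 tick 0 v(0, 1): G2/C3 P4 untreated
  -> R4 @ bar 8 tick 0 v(0, 1): E2/F3 m2 untreated
  -> R7 @ bar 8 tick 2 v(1,): F3->B2 leap 6st
  -> R3 @ bar 9 tick 0 v(0, 1): B3 above B2
  -> R7 @ bar 9 tick 0 v(0,): E2->B3 leap 19st
  -> R8 @ bar 9 tick 0 v(0, 1): penult P8 not 3rd/6th
  -> R3 @ bar 9 tick 1 v(0, 1): B3 above B2
  -> R7 @ bar 9 tick 2 v(1,): B2->D4 leap 15st

(1, 0, R4, (0, 1))
(6, 0, R4, (0, 1))
(8, 0, R4, (0, 1))
(8, 2, R7, (1,))
(9, 0, R3, (0, 1))
(9, 0, R7, (0,))
(9, 0, R8, (0, 1))
(9, 1, R3, (0, 1))
(9, 2, R7, (1,))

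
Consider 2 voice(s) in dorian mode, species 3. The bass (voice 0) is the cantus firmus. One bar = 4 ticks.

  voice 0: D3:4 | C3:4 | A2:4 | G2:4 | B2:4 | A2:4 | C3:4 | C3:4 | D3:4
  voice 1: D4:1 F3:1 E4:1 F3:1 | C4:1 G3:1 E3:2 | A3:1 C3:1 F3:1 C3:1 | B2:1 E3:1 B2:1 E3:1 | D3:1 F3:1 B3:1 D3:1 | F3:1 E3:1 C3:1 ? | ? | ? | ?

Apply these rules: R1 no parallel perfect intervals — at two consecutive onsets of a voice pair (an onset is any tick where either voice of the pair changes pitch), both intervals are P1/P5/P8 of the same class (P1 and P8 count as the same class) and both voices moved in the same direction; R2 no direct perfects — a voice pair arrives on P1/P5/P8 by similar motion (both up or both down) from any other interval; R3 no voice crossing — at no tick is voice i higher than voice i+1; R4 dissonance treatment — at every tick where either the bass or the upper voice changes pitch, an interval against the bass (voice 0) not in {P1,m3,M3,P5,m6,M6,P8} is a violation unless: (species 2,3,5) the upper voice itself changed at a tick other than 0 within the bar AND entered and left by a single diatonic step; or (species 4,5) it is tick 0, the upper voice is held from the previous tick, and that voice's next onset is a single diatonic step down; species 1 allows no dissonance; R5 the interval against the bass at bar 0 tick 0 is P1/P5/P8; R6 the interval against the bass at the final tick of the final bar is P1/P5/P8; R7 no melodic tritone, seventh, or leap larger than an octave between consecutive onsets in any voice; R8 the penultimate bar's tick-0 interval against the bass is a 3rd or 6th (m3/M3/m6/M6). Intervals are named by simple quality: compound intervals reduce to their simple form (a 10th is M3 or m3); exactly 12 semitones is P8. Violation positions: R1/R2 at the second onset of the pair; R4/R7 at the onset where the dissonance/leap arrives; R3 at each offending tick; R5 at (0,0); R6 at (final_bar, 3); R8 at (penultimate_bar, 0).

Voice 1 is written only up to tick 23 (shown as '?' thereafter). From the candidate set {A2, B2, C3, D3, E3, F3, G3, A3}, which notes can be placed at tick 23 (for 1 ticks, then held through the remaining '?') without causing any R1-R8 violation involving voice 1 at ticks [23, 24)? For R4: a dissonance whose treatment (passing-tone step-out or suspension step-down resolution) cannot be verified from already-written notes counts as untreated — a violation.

{A2, A3, C3, E3, F3}

A2: legal
B2: violates R4
C3: legal
D3: violates R4
E3: legal
F3: legal
G3: violates R4
A3: legal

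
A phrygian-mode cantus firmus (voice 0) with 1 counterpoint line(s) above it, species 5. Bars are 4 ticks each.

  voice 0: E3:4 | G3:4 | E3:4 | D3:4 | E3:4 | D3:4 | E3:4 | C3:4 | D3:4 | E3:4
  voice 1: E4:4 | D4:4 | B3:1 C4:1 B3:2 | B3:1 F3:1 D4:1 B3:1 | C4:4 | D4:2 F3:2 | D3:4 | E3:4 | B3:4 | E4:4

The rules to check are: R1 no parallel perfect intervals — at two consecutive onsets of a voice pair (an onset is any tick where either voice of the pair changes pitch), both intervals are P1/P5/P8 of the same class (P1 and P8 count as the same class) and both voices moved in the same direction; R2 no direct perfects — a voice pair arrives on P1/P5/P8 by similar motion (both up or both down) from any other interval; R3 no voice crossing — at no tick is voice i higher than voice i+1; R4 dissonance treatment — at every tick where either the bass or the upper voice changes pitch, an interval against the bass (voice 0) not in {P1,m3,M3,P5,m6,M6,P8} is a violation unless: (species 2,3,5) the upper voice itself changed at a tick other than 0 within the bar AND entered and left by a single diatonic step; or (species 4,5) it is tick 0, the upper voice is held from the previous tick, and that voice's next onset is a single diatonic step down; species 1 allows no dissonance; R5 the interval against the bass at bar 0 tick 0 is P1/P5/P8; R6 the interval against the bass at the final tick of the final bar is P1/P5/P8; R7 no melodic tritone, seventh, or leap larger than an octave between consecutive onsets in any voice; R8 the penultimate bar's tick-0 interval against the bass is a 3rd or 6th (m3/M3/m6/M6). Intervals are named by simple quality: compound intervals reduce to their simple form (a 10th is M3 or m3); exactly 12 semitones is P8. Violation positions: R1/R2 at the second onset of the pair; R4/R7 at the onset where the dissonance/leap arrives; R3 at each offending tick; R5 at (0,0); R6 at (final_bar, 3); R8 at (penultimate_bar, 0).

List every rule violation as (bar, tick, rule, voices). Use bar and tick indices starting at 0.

bar 0: v0=E3 v1=E4 downbeat P8
bar 1: v0=G3 v1=D4 downbeat P5
bar 2: v0=E3 v1=B3 downbeat P5
bar 3: v0=D3 v1=B3 downbeat M6
bar 4: v0=E3 v1=C4 downbeat m6
bar 5: v0=D3 v1=D4 downbeat P8
bar 6: v0=E3 v1=D3 downbeat M2
bar 7: v0=C3 v1=E3 downbeat M3
bar 8: v0=D3 v1=B3 downbeat M6
bar 9: v0=E3 v1=E4 downbeat P8
  -> R1 @ bar 2 tick 0 v(0, 1): G3/D4 P5 -> E3/B3 P5 similar
  -> R7 @ bar 3 tick 1 v(1,): B3->F3 leap 6st
  -> R3 @ bar 6 tick 0 v(0, 1): E3 above D3
  -> R4 @ bar 6 tick 0 v(0, 1): E3/D3 M2 untreated
  -> R3 @ bar 6 tick 1 v(0, 1): E3 above D3
  -> R3 @ bar 6 tick 2 v(0, 1): E3 above D3
  -> R3 @ bar 6 tick 3 v(0, 1): E3 above D3
  -> R2 @ bar 9 tick 0 v(0, 1): D3/B3 M6 -> E3/E4 P8 similar

(2, 0, R1, (0, 1))
(3, 1, R7, (1,))
(6, 0, R3, (0, 1))
(6, 0, R4, (0, 1))
(6, 1, R3, (0, 1))
(6, 2, R3, (0, 1))
(6, 3, R3, (0, 1))
(9, 0, R2, (0, 1))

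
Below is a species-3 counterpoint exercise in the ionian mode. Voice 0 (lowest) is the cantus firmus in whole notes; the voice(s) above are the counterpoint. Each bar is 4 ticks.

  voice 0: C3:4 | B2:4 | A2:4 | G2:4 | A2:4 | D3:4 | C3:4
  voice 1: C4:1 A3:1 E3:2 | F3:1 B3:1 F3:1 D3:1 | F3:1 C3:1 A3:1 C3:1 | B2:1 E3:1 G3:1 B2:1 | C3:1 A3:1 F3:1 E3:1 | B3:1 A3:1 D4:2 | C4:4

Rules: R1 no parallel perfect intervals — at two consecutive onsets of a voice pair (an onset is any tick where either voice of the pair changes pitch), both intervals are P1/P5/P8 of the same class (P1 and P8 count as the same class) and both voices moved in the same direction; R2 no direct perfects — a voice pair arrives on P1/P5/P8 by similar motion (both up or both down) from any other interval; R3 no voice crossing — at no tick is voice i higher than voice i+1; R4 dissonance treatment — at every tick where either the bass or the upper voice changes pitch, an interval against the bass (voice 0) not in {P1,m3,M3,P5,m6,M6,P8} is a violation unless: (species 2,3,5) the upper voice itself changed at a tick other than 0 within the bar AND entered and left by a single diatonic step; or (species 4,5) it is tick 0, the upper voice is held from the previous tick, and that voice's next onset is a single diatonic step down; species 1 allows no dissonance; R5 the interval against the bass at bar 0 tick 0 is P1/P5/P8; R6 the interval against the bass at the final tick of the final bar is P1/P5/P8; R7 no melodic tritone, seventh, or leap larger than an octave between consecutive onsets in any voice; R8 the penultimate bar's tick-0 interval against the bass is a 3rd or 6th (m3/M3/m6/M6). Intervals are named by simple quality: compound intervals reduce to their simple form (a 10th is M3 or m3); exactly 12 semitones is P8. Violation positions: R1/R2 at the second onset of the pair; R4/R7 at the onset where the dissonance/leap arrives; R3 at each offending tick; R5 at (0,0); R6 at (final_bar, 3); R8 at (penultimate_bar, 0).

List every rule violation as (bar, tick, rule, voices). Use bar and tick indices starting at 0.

bar 0: v0=C3 v1=C4 downbeat P8
bar 1: v0=B2 v1=F3 downbeat TT
bar 2: v0=A2 v1=F3 downbeat m6
bar 3: v0=G2 v1=B2 downbeat M3
bar 4: v0=A2 v1=C3 downbeat m3
bar 5: v0=D3 v1=B3 downbeat M6
bar 6: v0=C3 v1=C4 downbeat P8
  -> R4 @ bar 1 tick 0 v(0, 1): B2/F3 TT untreated
  -> R7 @ bar 1 tick 1 v(1,): F3->B3 leap 6st
  -> R4 @ bar 1 tick 2 v(0, 1): B2/F3 TT untreated
  -> R7 @ bar 1 tick 2 v(1,): B3->F3 leap 6st
  -> R1 @ bar 6 tick 0 v(0, 1): D3/D4 P8 -> C3/C4 P8 similar

(1, 0, R4, (0, 1))
(1, 1, R7, (1,))
(1, 2, R4, (0, 1))
(1, 2, R7, (1,))
(6, 0, R1, (0, 1))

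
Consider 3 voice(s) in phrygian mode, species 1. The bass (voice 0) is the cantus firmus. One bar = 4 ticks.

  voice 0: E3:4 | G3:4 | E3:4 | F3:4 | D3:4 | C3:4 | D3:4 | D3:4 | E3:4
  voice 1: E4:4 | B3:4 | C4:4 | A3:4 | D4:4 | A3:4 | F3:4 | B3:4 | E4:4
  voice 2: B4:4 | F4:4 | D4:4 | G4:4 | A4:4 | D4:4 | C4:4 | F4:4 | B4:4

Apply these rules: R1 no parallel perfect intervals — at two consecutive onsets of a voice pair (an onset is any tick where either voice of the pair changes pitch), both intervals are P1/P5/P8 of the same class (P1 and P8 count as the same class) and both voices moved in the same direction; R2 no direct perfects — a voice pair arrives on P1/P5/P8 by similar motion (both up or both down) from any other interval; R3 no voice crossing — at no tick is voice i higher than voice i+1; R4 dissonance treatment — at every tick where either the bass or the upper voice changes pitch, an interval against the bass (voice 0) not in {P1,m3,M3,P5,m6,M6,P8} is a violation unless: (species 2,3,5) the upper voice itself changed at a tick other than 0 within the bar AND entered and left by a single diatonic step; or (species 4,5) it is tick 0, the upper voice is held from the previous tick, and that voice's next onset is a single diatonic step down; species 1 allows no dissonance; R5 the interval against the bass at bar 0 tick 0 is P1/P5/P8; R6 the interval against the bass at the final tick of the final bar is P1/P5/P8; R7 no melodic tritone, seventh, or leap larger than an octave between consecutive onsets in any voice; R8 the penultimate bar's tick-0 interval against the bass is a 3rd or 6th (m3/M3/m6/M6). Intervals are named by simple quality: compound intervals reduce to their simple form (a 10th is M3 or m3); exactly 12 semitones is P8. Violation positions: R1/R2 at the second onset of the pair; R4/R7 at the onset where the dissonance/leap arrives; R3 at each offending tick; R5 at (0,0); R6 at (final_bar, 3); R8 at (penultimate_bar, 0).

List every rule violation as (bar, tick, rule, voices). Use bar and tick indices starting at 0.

bar 0: v0=E3 v1=E4 v2=B4 downbeat P5
bar 1: v0=G3 v1=B3 v2=F4 downbeat m7
bar 2: v0=E3 v1=C4 v2=D4 downbeat m7
bar 3: v0=F3 v1=A3 v2=G4 downbeat M2
bar 4: v0=D3 v1=D4 v2=A4 downbeat P5
bar 5: v0=C3 v1=A3 v2=D4 downbeat M2
bar 6: v0=D3 v1=F3 v2=C4 downbeat m7
bar 7: v0=D3 v1=B3 v2=F4 downbeat m3
bar 8: v0=E3 v1=E4 v2=B4 downbeat P5
  -> R4 @ bar 1 tick 0 v(0, 2): G3/F4 m7 untreated
  -> R7 @ bar 1 tick 0 v(2,): B4->F4 leap 6st
  -> R4 @ bar 2 tick 0 v(0, 2): E3/D4 m7 untreated
  -> R4 @ bar 3 tick 0 v(0, 2): F3/G4 M2 untreated
  -> R2 @ bar 4 tick 0 v(1, 2): A3/G4 m7 -> D4/A4 P5 similar
  -> R4 @ bar 5 tick 0 v(0, 2): C3/D4 M2 untreated
  -> R2 @ bar 6 tick 0 v(1, 2): A3/D4 P4 -> F3/C4 P5 similar
  -> R4 @ bar 6 tick 0 v(0, 2): D3/C4 m7 untreated
  -> R7 @ bar 7 tick 0 v(1,): F3->B3 leap 6st
  -> R2 @ bar 8 tick 0 v(0, 1): D3/B3 M6 -> E3/E4 P8 similar
  -> R2 @ bar 8 tick 0 v(0, 2): D3/F4 m3 -> E3/B4 P5 similar
  -> R2 @ bar 8 tick 0 v(1, 2): B3/F4 TT -> E4/B4 P5 similar
  -> R7 @ bar 8 tick 0 v(2,): F4->B4 leap 6st

(1, 0, R4, (0, 2))
(1, 0, R7, (2,))
(2, 0, R4, (0, 2))
(3, 0, R4, (0, 2))
(4, 0, R2, (1, 2))
(5, 0, R4, (0, 2))
(6, 0, R2, (1, 2))
(6, 0, R4, (0, 2))
(7, 0, R7, (1,))
(8, 0, R2, (0, 1))
(8, 0, R2, (0, 2))
(8, 0, R2, (1, 2))
(8, 0, R7, (2,))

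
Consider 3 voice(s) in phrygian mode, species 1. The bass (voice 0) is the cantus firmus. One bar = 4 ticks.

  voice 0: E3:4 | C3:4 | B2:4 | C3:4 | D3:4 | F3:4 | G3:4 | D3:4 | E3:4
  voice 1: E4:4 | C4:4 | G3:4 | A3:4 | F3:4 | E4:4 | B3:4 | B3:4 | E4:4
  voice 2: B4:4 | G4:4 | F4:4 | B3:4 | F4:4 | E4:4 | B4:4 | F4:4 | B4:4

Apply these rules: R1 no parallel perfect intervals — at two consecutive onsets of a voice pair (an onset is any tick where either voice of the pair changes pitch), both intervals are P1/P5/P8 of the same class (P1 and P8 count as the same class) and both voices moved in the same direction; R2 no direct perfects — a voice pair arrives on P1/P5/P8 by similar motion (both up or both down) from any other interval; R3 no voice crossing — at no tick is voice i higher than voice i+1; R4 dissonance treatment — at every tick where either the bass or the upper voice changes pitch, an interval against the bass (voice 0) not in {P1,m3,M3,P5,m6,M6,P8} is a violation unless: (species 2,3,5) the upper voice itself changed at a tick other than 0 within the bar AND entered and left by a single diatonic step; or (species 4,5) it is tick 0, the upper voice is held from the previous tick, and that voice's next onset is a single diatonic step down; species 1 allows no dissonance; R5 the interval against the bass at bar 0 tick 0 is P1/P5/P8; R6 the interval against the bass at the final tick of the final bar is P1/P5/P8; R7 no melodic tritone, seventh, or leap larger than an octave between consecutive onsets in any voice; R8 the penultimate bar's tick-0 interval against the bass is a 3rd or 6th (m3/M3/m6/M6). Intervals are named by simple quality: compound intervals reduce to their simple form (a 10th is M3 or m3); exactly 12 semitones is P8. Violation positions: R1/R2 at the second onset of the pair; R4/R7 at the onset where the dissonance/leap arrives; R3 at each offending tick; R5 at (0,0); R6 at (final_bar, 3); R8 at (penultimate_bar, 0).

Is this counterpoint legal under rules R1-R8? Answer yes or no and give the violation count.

No (15 violations)

bar 0: v0=E3 v1=E4 v2=B4 (P5)
bar 1: v0=C3 v1=C4 v2=G4 (P5)
bar 2: v0=B2 v1=G3 v2=F4 (TT)
bar 3: v0=C3 v1=A3 v2=B3 (M7)
bar 4: v0=D3 v1=F3 v2=F4 (m3)
bar 5: v0=F3 v1=E4 v2=E4 (M7)
bar 6: v0=G3 v1=B3 v2=B4 (M3)
bar 7: v0=D3 v1=B3 v2=F4 (m3)
bar 8: v0=E3 v1=E4 v2=B4 (P5)
  R1 @ bar1.0: E3/E4 P8 -> C3/C4 P8 similar
  R1 @ bar1.0: E3/B4 P5 -> C3/G4 P5 similar
  R1 @ bar1.0: E4/B4 P5 -> C4/G4 P5 similar
  R4 @ bar2.0: B2/F4 TT untreated
  R4 @ bar3.0: C3/B3 M7 untreated
  R7 @ bar3.0: F4->B3 leap 6st
  R7 @ bar4.0: B3->F4 leap 6st
  R4 @ bar5.0: F3/E4 M7 untreated
  R4 @ bar5.0: F3/E4 M7 untreated
  R7 @ bar5.0: F3->E4 leap 11st
  R7 @ bar7.0: B4->F4 leap 6st
  R2 @ bar8.0: D3/B3 M6 -> E3/E4 P8 similar
  R2 @ bar8.0: D3/F4 m3 -> E3/B4 P5 similar
  R2 @ bar8.0: B3/F4 TT -> E4/B4 P5 similar
  R7 @ bar8.0: F4->B4 leap 6st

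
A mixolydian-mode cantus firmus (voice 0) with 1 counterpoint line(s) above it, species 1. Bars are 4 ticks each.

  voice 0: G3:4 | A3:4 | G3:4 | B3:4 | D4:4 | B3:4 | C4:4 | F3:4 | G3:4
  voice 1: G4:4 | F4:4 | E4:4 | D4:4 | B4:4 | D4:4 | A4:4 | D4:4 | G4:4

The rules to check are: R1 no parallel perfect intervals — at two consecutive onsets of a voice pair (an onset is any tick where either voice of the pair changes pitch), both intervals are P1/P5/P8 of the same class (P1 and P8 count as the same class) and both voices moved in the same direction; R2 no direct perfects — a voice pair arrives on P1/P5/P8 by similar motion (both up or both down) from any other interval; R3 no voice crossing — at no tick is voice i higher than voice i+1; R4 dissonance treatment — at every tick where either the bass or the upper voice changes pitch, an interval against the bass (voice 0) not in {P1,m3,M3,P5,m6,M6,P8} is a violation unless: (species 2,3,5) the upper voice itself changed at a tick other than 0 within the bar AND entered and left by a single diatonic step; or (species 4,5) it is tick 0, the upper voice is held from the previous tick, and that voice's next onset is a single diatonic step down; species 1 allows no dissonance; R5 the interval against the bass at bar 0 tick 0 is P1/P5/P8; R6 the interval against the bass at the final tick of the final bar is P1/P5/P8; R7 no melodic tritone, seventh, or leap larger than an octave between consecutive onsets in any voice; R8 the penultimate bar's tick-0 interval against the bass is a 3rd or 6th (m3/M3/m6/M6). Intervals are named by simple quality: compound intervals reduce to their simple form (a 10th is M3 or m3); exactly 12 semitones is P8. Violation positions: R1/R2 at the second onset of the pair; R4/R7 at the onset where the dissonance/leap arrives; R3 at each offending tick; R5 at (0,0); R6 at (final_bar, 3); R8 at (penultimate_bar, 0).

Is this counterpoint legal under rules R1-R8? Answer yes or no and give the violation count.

bar 0: v0=G3 v1=G4 (P8)
bar 1: v0=A3 v1=F4 (m6)
bar 2: v0=G3 v1=E4 (M6)
bar 3: v0=B3 v1=D4 (m3)
bar 4: v0=D4 v1=B4 (M6)
bar 5: v0=B3 v1=D4 (m3)
bar 6: v0=C4 v1=A4 (M6)
bar 7: v0=F3 v1=D4 (M6)
bar 8: v0=G3 v1=G4 (P8)
  R2 @ bar8.0: F3/D4 M6 -> G3/G4 P8 similar

No (1 violations)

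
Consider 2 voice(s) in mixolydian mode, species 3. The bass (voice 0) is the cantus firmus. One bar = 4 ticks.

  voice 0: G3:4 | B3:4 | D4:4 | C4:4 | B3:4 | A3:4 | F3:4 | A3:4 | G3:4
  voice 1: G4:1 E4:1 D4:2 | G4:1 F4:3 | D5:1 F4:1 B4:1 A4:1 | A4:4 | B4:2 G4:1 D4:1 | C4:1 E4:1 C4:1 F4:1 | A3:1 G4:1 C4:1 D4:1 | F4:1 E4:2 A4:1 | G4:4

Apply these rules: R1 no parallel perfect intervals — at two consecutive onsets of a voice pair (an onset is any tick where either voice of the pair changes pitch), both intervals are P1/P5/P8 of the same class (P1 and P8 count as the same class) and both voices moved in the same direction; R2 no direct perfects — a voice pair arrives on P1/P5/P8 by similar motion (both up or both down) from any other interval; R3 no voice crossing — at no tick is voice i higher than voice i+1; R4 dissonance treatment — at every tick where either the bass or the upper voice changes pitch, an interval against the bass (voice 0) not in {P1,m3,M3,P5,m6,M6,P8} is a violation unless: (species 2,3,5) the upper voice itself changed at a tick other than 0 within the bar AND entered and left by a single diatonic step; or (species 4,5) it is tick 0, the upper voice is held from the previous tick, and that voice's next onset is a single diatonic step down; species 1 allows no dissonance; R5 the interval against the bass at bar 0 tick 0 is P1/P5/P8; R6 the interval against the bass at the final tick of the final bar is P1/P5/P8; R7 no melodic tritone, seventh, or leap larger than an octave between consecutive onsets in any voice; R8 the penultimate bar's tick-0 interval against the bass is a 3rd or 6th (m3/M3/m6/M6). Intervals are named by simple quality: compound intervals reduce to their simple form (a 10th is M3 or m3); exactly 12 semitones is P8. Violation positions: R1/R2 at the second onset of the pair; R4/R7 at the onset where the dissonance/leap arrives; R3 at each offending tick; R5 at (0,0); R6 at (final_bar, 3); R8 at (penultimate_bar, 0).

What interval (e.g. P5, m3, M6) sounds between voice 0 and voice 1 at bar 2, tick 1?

m3

voice 0=D4 voice 1=F4 -> m3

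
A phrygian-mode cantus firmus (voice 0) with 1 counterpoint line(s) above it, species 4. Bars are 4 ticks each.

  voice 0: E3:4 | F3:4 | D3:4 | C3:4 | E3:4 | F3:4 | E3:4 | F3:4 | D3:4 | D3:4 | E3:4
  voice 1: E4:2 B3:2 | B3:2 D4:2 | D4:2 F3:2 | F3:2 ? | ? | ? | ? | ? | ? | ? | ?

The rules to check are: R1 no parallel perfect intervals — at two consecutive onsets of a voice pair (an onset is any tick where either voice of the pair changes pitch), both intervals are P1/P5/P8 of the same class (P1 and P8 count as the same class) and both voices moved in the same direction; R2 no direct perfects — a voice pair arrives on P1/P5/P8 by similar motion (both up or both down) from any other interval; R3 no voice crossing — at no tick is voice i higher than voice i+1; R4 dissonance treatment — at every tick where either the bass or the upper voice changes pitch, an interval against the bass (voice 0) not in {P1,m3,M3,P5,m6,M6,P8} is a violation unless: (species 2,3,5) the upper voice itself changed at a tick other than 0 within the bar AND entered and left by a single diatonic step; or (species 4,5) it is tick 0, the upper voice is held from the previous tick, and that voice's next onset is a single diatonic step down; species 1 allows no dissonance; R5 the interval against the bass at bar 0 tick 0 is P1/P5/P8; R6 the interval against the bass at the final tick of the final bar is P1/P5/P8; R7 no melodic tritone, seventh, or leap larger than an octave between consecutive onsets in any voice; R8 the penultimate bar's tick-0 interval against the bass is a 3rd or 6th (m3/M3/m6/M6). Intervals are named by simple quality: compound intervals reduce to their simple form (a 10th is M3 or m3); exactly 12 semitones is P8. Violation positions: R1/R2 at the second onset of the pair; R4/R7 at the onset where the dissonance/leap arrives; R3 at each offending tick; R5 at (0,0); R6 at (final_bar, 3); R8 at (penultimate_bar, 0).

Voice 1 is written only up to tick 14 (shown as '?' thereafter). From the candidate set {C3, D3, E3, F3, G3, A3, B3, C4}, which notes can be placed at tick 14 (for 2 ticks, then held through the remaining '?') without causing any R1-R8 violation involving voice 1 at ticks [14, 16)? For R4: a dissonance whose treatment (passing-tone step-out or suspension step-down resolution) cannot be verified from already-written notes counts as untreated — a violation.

{A3, C3, C4, E3, F3, G3}

C3: legal
D3: violates R4
E3: legal
F3: legal
G3: legal
A3: legal
B3: violates R4,R7
C4: legal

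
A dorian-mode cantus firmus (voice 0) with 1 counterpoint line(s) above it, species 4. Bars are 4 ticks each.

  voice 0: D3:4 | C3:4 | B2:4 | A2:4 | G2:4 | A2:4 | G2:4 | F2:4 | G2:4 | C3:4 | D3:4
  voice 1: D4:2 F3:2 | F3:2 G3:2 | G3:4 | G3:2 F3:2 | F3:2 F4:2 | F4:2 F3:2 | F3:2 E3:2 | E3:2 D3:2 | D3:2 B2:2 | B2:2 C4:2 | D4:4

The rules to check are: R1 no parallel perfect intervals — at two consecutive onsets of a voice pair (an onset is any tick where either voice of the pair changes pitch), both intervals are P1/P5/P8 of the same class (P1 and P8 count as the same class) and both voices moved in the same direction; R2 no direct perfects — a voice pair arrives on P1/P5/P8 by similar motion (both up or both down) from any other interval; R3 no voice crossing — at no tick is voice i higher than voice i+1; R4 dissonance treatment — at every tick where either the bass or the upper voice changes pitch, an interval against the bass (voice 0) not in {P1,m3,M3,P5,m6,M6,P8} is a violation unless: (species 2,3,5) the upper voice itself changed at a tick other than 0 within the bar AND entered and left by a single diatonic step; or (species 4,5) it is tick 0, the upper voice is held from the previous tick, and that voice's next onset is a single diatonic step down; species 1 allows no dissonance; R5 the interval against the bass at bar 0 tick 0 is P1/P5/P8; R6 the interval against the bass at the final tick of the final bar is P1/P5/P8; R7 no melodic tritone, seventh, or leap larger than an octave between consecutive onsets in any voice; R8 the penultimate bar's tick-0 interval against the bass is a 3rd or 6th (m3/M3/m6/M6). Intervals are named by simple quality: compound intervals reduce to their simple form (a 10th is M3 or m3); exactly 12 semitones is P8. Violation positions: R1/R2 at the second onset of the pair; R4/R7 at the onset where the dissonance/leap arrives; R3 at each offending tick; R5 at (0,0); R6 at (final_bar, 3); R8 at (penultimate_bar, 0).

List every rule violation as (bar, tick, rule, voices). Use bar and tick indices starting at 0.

bar 0: v0=D3 v1=D4 downbeat P8
bar 1: v0=C3 v1=F3 downbeat P4
bar 2: v0=B2 v1=G3 downbeat m6
bar 3: v0=A2 v1=G3 downbeat m7
bar 4: v0=G2 v1=F3 downbeat m7
bar 5: v0=A2 v1=F4 downbeat m6
bar 6: v0=G2 v1=F3 downbeat m7
bar 7: v0=F2 v1=E3 downbeat M7
bar 8: v0=G2 v1=D3 downbeat P5
bar 9: v0=C3 v1=B2 downbeat m2
bar 10: v0=D3 v1=D4 downbeat P8
  -> R4 @ bar 1 tick 0 v(0, 1): C3/F3 P4 untreated
  -> R4 @ bar 4 tick 0 v(0, 1): G2/F3 m7 untreated
  -> R4 @ bar 4 tick 2 v(0, 1): G2/F4 m7 untreated
  -> R3 @ bar 9 tick 0 v(0, 1): C3 above B2
  -> R4 @ bar 9 tick 0 v(0, 1): C3/B2 m2 untreated
  -> R8 @ bar 9 tick 0 v(0, 1): penult m2 not 3rd/6th
  -> R3 @ bar 9 tick 1 v(0, 1): C3 above B2
  -> R7 @ bar 9 tick 2 v(1,): B2->C4 leap 13st
  -> R1 @ bar 10 tick 0 v(0, 1): C3/C4 P8 -> D3/D4 P8 similar

(1, 0, R4, (0, 1))
(4, 0, R4, (0, 1))
(4, 2, R4, (0, 1))
(9, 0, R3, (0, 1))
(9, 0, R4, (0, 1))
(9, 0, R8, (0, 1))
(9, 1, R3, (0, 1))
(9, 2, R7, (1,))
(10, 0, R1, (0, 1))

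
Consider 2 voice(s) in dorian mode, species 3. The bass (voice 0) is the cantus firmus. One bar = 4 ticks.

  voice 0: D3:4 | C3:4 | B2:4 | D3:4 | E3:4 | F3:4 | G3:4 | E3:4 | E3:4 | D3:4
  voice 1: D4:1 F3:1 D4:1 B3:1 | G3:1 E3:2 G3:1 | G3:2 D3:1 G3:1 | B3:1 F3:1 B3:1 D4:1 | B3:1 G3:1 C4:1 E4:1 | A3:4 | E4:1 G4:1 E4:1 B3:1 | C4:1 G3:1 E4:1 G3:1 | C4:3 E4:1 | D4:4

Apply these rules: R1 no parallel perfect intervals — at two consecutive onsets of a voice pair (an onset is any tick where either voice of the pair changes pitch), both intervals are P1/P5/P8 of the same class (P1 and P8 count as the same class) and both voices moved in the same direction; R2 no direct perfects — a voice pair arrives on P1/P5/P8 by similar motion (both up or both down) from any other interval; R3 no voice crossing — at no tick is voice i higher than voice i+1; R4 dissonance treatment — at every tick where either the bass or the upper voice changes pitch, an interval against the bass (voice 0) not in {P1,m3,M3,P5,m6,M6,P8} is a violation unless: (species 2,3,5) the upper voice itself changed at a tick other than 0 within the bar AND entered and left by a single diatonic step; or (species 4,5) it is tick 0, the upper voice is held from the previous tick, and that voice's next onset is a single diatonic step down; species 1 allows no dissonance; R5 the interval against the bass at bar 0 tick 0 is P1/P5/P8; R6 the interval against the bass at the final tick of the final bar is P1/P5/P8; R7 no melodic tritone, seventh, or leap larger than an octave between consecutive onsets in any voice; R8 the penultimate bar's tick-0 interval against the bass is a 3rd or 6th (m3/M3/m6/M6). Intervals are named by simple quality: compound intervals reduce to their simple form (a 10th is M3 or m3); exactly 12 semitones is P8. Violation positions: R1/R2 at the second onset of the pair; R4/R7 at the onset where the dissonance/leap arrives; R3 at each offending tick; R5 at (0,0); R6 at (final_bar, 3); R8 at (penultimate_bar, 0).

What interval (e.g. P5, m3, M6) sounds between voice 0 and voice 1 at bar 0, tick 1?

voice 0=D3 voice 1=F3 -> m3

m3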